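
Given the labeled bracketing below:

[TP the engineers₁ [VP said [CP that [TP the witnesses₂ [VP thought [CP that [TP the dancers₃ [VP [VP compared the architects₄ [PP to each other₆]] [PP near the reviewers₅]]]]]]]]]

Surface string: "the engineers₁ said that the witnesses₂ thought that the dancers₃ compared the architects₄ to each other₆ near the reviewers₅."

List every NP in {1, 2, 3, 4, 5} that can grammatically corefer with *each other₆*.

{3, 4}

*each other* is an anaphor, so Principle A applies: it must be bound in its binding domain.
Binding domain of *each other₆*: the embedded TP, whose subject is the dancers₃.
*the engineers₁* c-commands the anaphor but is outside its binding domain → cannot satisfy Principle A.
*the witnesses₂* c-commands the anaphor but is outside its binding domain → cannot satisfy Principle A.
*the dancers₃* c-commands the anaphor within its binding domain → licit binder.
*the architects₄* c-commands the anaphor within its binding domain → licit binder.
*the reviewers₅* does not c-command the anaphor → cannot bind it.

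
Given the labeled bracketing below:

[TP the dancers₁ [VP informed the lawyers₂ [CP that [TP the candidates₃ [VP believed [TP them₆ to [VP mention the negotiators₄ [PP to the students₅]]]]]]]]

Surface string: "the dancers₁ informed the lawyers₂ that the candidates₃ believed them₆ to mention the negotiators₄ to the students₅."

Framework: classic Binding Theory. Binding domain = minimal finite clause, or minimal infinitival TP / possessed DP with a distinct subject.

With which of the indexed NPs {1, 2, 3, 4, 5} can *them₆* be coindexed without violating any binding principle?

{1, 2}

*them* is a pronoun, so Principle B applies: it must be free in its binding domain.
Binding domain of *them₆*: the embedded TP, whose subject is the candidates₃.
*the dancers₁* c-commands the pronoun but from outside its binding domain, and is not c-commanded by it → coindexation permitted.
*the lawyers₂* c-commands the pronoun but from outside its binding domain, and is not c-commanded by it → coindexation permitted.
*the candidates₃* c-commands the pronoun within its binding domain → coindexation would violate Principle B.
*the negotiators₄*: the pronoun c-commands this R-expression → coindexation would violate Principle C on *the negotiators₄*.
*the students₅*: the pronoun c-commands this R-expression → coindexation would violate Principle C on *the students₅*.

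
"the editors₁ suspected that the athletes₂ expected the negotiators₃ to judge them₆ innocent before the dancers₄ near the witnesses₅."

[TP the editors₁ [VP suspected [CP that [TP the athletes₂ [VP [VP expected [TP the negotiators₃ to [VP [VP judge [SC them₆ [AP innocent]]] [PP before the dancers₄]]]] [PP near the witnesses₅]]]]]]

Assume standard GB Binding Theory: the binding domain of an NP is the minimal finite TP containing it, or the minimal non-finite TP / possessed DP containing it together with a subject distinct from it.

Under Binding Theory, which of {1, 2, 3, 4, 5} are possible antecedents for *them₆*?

{1, 2, 4, 5}

*them* is a pronoun, so Principle B applies: it must be free in its binding domain.
Binding domain of *them₆*: the embedded TP, whose subject is the negotiators₃.
*the editors₁* c-commands the pronoun but from outside its binding domain, and is not c-commanded by it → coindexation permitted.
*the athletes₂* c-commands the pronoun but from outside its binding domain, and is not c-commanded by it → coindexation permitted.
*the negotiators₃* c-commands the pronoun within its binding domain → coindexation would violate Principle B.
*the dancers₄* and the pronoun do not c-command one another → neither Principle B nor Principle C is at stake; coindexation permitted.
*the witnesses₅* and the pronoun do not c-command one another → neither Principle B nor Principle C is at stake; coindexation permitted.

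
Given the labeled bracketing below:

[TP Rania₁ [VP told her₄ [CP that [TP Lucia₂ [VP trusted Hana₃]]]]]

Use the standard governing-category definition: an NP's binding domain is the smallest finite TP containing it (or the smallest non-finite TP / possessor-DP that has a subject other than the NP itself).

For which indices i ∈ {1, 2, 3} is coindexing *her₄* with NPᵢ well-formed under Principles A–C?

*her* is a pronoun, so Principle B applies: it must be free in its binding domain.
Binding domain of *her₄*: the matrix TP, whose subject is Rania₁.
*Rania₁* c-commands the pronoun within its binding domain → coindexation would violate Principle B.
*Lucia₂*: the pronoun c-commands this R-expression → coindexation would violate Principle C on *Lucia₂*.
*Hana₃*: the pronoun c-commands this R-expression → coindexation would violate Principle C on *Hana₃*.

none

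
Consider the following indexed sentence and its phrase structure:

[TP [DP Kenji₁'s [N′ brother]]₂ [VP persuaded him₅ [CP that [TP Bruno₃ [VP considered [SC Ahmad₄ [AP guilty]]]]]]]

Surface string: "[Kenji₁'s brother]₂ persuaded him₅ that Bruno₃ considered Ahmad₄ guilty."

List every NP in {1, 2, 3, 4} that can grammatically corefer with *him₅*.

*him* is a pronoun, so Principle B applies: it must be free in its binding domain.
Binding domain of *him₅*: the matrix TP, whose subject is [Kenji₁'s brother]₂.
*Kenji₁* and the pronoun do not c-command one another → neither Principle B nor Principle C is at stake; coindexation permitted.
*[Kenji₁'s brother]₂* c-commands the pronoun within its binding domain → coindexation would violate Principle B.
*Bruno₃*: the pronoun c-commands this R-expression → coindexation would violate Principle C on *Bruno₃*.
*Ahmad₄*: the pronoun c-commands this R-expression → coindexation would violate Principle C on *Ahmad₄*.

{1}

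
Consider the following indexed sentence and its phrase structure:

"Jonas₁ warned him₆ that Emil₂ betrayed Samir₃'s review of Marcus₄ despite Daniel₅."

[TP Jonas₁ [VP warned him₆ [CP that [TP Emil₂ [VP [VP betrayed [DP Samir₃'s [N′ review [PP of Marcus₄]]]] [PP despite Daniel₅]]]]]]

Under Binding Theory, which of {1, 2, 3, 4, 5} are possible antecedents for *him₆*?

none

*him* is a pronoun, so Principle B applies: it must be free in its binding domain.
Binding domain of *him₆*: the matrix TP, whose subject is Jonas₁.
*Jonas₁* c-commands the pronoun within its binding domain → coindexation would violate Principle B.
*Emil₂*: the pronoun c-commands this R-expression → coindexation would violate Principle C on *Emil₂*.
*Samir₃*: the pronoun c-commands this R-expression → coindexation would violate Principle C on *Samir₃*.
*Marcus₄*: the pronoun c-commands this R-expression → coindexation would violate Principle C on *Marcus₄*.
*Daniel₅*: the pronoun c-commands this R-expression → coindexation would violate Principle C on *Daniel₅*.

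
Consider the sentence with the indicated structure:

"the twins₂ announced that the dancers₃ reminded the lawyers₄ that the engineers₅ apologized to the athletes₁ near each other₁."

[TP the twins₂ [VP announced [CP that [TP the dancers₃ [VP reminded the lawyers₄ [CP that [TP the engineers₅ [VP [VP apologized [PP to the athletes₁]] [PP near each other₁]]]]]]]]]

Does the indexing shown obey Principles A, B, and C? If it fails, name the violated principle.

The two coindexed NPs are *the athletes₁* and *each other₁*.
*each other₁* is an anaphor. Principle A requires it to be bound within its binding domain — the embedded TP, whose subject is the engineers₅.
Within that domain it is c-commanded by *the engineers₅*, which does not share its index.
*the athletes₁* does not c-command the anaphor at all.
The anaphor is unbound in its domain → Principle A violation.

Principle A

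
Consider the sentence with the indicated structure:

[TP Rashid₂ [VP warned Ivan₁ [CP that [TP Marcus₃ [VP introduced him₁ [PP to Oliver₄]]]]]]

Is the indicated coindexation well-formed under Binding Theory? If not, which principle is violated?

grammatical

The two coindexed NPs are *Ivan₁* and *him₁*.
*him₁* is a pronoun; its binding domain is the embedded TP, whose subject is Marcus₃. Within that domain it is c-commanded only by *Marcus₃*, which carries a different index — the pronoun is free locally, so Principle B holds.
*Ivan₁* is an R-expression; *him₁* does not c-command it, and no other NP shares its index, so Principle C is satisfied.
All principles are respected.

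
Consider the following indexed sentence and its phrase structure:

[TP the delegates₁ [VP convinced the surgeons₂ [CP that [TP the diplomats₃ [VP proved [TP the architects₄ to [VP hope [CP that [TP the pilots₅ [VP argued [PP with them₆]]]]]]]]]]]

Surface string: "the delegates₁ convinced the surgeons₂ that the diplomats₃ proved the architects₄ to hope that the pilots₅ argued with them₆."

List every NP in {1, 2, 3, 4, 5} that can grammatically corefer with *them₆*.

{1, 2, 3, 4}

*them* is a pronoun, so Principle B applies: it must be free in its binding domain.
Binding domain of *them₆*: the embedded TP, whose subject is the pilots₅.
*the delegates₁* c-commands the pronoun but from outside its binding domain, and is not c-commanded by it → coindexation permitted.
*the surgeons₂* c-commands the pronoun but from outside its binding domain, and is not c-commanded by it → coindexation permitted.
*the diplomats₃* c-commands the pronoun but from outside its binding domain, and is not c-commanded by it → coindexation permitted.
*the architects₄* c-commands the pronoun but from outside its binding domain, and is not c-commanded by it → coindexation permitted.
*the pilots₅* c-commands the pronoun within its binding domain → coindexation would violate Principle B.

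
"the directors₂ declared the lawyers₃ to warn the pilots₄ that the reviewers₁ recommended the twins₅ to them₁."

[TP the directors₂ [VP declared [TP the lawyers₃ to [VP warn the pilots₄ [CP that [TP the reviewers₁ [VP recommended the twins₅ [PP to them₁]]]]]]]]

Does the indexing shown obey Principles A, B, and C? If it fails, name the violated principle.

Principle B

The two coindexed NPs are *the reviewers₁* and *them₁*.
*them₁* is a pronoun. Its binding domain is the embedded TP, whose subject is the reviewers₁.
*the reviewers₁* c-commands it within that domain and carries the same index.
The pronoun is locally bound → Principle B violation.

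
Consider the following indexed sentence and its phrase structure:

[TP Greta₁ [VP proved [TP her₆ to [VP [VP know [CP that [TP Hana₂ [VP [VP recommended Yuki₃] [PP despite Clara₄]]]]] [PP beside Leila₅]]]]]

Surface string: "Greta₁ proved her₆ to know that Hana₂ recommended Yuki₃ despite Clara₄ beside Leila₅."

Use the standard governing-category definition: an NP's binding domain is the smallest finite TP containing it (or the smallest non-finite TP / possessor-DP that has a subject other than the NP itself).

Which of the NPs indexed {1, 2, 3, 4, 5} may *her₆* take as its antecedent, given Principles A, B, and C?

*her* is a pronoun, so Principle B applies: it must be free in its binding domain.
Binding domain of *her₆*: the matrix TP, whose subject is Greta₁.
*Greta₁* c-commands the pronoun within its binding domain → coindexation would violate Principle B.
*Hana₂*: the pronoun c-commands this R-expression → coindexation would violate Principle C on *Hana₂*.
*Yuki₃*: the pronoun c-commands this R-expression → coindexation would violate Principle C on *Yuki₃*.
*Clara₄*: the pronoun c-commands this R-expression → coindexation would violate Principle C on *Clara₄*.
*Leila₅*: the pronoun c-commands this R-expression → coindexation would violate Principle C on *Leila₅*.

none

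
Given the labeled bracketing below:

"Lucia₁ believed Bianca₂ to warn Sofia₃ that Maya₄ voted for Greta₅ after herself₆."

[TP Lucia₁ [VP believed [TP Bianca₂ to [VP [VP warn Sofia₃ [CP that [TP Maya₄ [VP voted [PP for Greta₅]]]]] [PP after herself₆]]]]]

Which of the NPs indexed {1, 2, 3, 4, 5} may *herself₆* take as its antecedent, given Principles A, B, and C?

*herself* is an anaphor, so Principle A applies: it must be bound in its binding domain.
Binding domain of *herself₆*: the embedded TP, whose subject is Bianca₂.
*Lucia₁* c-commands the anaphor but is outside its binding domain → cannot satisfy Principle A.
*Bianca₂* c-commands the anaphor within its binding domain → licit binder.
*Sofia₃* does not c-command the anaphor → cannot bind it.
*Maya₄* does not c-command the anaphor → cannot bind it.
*Greta₅* does not c-command the anaphor → cannot bind it.

{2}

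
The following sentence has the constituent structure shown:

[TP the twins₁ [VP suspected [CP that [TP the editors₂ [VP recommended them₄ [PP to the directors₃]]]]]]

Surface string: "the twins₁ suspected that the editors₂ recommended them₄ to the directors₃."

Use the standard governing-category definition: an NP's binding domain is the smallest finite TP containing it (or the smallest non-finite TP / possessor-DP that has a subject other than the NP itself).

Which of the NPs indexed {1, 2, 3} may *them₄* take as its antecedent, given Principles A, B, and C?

*them* is a pronoun, so Principle B applies: it must be free in its binding domain.
Binding domain of *them₄*: the embedded TP, whose subject is the editors₂.
*the twins₁* c-commands the pronoun but from outside its binding domain, and is not c-commanded by it → coindexation permitted.
*the editors₂* c-commands the pronoun within its binding domain → coindexation would violate Principle B.
*the directors₃*: the pronoun c-commands this R-expression → coindexation would violate Principle C on *the directors₃*.

{1}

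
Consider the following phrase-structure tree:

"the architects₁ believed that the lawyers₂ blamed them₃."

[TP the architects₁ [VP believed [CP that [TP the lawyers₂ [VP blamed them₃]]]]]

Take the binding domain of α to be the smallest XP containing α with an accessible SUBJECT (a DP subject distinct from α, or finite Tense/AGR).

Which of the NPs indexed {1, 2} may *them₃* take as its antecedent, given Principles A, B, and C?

{1}

*them* is a pronoun, so Principle B applies: it must be free in its binding domain.
Binding domain of *them₃*: the embedded TP, whose subject is the lawyers₂.
*the architects₁* c-commands the pronoun but from outside its binding domain, and is not c-commanded by it → coindexation permitted.
*the lawyers₂* c-commands the pronoun within its binding domain → coindexation would violate Principle B.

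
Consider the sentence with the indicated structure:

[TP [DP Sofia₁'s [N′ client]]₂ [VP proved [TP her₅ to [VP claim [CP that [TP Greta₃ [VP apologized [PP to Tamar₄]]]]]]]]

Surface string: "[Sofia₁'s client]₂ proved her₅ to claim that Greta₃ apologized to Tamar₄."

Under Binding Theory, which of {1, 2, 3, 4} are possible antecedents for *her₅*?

*her* is a pronoun, so Principle B applies: it must be free in its binding domain.
Binding domain of *her₅*: the matrix TP, whose subject is [Sofia₁'s client]₂.
*Sofia₁* and the pronoun do not c-command one another → neither Principle B nor Principle C is at stake; coindexation permitted.
*[Sofia₁'s client]₂* c-commands the pronoun within its binding domain → coindexation would violate Principle B.
*Greta₃*: the pronoun c-commands this R-expression → coindexation would violate Principle C on *Greta₃*.
*Tamar₄*: the pronoun c-commands this R-expression → coindexation would violate Principle C on *Tamar₄*.

{1}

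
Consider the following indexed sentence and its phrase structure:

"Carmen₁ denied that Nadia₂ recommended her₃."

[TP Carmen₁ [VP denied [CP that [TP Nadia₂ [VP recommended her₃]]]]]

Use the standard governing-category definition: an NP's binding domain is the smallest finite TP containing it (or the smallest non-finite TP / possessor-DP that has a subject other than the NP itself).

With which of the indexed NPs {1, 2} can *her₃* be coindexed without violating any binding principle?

*her* is a pronoun, so Principle B applies: it must be free in its binding domain.
Binding domain of *her₃*: the embedded TP, whose subject is Nadia₂.
*Carmen₁* c-commands the pronoun but from outside its binding domain, and is not c-commanded by it → coindexation permitted.
*Nadia₂* c-commands the pronoun within its binding domain → coindexation would violate Principle B.

{1}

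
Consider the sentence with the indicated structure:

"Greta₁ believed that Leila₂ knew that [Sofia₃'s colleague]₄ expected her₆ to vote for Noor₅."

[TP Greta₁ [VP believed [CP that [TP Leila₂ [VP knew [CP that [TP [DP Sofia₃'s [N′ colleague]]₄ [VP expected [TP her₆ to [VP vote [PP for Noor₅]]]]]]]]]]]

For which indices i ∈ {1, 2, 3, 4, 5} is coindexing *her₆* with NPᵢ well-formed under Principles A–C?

*her* is a pronoun, so Principle B applies: it must be free in its binding domain.
Binding domain of *her₆*: the embedded TP, whose subject is [Sofia₃'s colleague]₄.
*Greta₁* c-commands the pronoun but from outside its binding domain, and is not c-commanded by it → coindexation permitted.
*Leila₂* c-commands the pronoun but from outside its binding domain, and is not c-commanded by it → coindexation permitted.
*Sofia₃* and the pronoun do not c-command one another → neither Principle B nor Principle C is at stake; coindexation permitted.
*[Sofia₃'s colleague]₄* c-commands the pronoun within its binding domain → coindexation would violate Principle B.
*Noor₅*: the pronoun c-commands this R-expression → coindexation would violate Principle C on *Noor₅*.

{1, 2, 3}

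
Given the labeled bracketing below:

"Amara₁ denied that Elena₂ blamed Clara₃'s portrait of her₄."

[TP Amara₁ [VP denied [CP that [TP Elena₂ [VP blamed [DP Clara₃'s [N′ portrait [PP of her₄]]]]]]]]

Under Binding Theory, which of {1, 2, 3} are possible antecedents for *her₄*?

{1, 2}

*her* is a pronoun, so Principle B applies: it must be free in its binding domain.
Binding domain of *her₄*: the possessed DP, whose subject is Clara₃.
*Amara₁* c-commands the pronoun but from outside its binding domain, and is not c-commanded by it → coindexation permitted.
*Elena₂* c-commands the pronoun but from outside its binding domain, and is not c-commanded by it → coindexation permitted.
*Clara₃* c-commands the pronoun within its binding domain → coindexation would violate Principle B.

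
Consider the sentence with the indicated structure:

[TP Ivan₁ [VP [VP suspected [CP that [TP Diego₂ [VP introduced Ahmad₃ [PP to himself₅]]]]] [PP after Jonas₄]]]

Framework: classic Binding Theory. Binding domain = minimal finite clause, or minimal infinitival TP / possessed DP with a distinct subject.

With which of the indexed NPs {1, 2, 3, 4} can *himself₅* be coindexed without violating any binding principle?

*himself* is an anaphor, so Principle A applies: it must be bound in its binding domain.
Binding domain of *himself₅*: the embedded TP, whose subject is Diego₂.
*Ivan₁* c-commands the anaphor but is outside its binding domain → cannot satisfy Principle A.
*Diego₂* c-commands the anaphor within its binding domain → licit binder.
*Ahmad₃* c-commands the anaphor within its binding domain → licit binder.
*Jonas₄* does not c-command the anaphor → cannot bind it.

{2, 3}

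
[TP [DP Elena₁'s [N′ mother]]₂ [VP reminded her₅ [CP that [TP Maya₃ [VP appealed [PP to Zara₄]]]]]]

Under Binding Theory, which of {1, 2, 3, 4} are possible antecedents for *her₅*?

*her* is a pronoun, so Principle B applies: it must be free in its binding domain.
Binding domain of *her₅*: the matrix TP, whose subject is [Elena₁'s mother]₂.
*Elena₁* and the pronoun do not c-command one another → neither Principle B nor Principle C is at stake; coindexation permitted.
*[Elena₁'s mother]₂* c-commands the pronoun within its binding domain → coindexation would violate Principle B.
*Maya₃*: the pronoun c-commands this R-expression → coindexation would violate Principle C on *Maya₃*.
*Zara₄*: the pronoun c-commands this R-expression → coindexation would violate Principle C on *Zara₄*.

{1}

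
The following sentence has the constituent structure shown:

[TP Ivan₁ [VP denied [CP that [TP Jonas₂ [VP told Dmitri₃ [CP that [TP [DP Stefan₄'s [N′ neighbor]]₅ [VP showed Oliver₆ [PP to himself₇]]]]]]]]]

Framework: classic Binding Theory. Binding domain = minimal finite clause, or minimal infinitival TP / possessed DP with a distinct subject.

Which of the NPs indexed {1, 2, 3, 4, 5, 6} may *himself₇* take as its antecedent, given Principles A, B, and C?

*himself* is an anaphor, so Principle A applies: it must be bound in its binding domain.
Binding domain of *himself₇*: the embedded TP, whose subject is [Stefan₄'s neighbor]₅.
*Ivan₁* c-commands the anaphor but is outside its binding domain → cannot satisfy Principle A.
*Jonas₂* c-commands the anaphor but is outside its binding domain → cannot satisfy Principle A.
*Dmitri₃* c-commands the anaphor but is outside its binding domain → cannot satisfy Principle A.
*Stefan₄* does not c-command the anaphor → cannot bind it.
*[Stefan₄'s neighbor]₅* c-commands the anaphor within its binding domain → licit binder.
*Oliver₆* c-commands the anaphor within its binding domain → licit binder.

{5, 6}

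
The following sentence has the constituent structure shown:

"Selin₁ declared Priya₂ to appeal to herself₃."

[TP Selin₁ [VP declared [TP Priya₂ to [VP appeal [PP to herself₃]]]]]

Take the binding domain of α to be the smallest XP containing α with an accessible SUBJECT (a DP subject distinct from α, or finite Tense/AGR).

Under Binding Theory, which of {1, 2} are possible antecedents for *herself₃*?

{2}

*herself* is an anaphor, so Principle A applies: it must be bound in its binding domain.
Binding domain of *herself₃*: the embedded TP, whose subject is Priya₂.
*Selin₁* c-commands the anaphor but is outside its binding domain → cannot satisfy Principle A.
*Priya₂* c-commands the anaphor within its binding domain → licit binder.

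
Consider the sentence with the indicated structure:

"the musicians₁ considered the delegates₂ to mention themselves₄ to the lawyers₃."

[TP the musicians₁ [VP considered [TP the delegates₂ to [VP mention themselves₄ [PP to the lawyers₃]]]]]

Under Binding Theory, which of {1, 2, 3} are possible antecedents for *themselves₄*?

*themselves* is an anaphor, so Principle A applies: it must be bound in its binding domain.
Binding domain of *themselves₄*: the embedded TP, whose subject is the delegates₂.
*the musicians₁* c-commands the anaphor but is outside its binding domain → cannot satisfy Principle A.
*the delegates₂* c-commands the anaphor within its binding domain → licit binder.
*the lawyers₃* does not c-command the anaphor → cannot bind it.

{2}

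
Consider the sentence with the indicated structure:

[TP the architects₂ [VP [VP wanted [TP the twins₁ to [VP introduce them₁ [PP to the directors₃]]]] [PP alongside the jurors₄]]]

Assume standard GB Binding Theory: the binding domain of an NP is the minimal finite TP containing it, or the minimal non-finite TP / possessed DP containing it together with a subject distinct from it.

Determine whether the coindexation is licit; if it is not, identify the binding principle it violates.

The two coindexed NPs are *the twins₁* and *them₁*.
*them₁* is a pronoun. Its binding domain is the embedded TP, whose subject is the twins₁.
*the twins₁* c-commands it within that domain and carries the same index.
The pronoun is locally bound → Principle B violation.

Principle B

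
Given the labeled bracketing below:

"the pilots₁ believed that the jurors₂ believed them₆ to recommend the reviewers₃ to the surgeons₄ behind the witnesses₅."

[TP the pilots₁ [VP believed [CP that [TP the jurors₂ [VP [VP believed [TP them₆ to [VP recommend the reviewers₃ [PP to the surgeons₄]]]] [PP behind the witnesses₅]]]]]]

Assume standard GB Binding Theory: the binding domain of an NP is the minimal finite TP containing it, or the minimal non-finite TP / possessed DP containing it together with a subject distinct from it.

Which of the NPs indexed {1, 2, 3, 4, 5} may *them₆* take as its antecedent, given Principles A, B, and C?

{1, 5}

*them* is a pronoun, so Principle B applies: it must be free in its binding domain.
Binding domain of *them₆*: the embedded TP, whose subject is the jurors₂.
*the pilots₁* c-commands the pronoun but from outside its binding domain, and is not c-commanded by it → coindexation permitted.
*the jurors₂* c-commands the pronoun within its binding domain → coindexation would violate Principle B.
*the reviewers₃*: the pronoun c-commands this R-expression → coindexation would violate Principle C on *the reviewers₃*.
*the surgeons₄*: the pronoun c-commands this R-expression → coindexation would violate Principle C on *the surgeons₄*.
*the witnesses₅* and the pronoun do not c-command one another → neither Principle B nor Principle C is at stake; coindexation permitted.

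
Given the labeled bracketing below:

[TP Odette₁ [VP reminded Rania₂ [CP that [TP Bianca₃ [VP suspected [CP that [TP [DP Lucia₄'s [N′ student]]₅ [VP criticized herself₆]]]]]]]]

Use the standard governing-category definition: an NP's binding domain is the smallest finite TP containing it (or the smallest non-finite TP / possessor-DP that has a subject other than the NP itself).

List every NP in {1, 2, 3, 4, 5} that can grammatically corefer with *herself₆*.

*herself* is an anaphor, so Principle A applies: it must be bound in its binding domain.
Binding domain of *herself₆*: the embedded TP, whose subject is [Lucia₄'s student]₅.
*Odette₁* c-commands the anaphor but is outside its binding domain → cannot satisfy Principle A.
*Rania₂* c-commands the anaphor but is outside its binding domain → cannot satisfy Principle A.
*Bianca₃* c-commands the anaphor but is outside its binding domain → cannot satisfy Principle A.
*Lucia₄* does not c-command the anaphor → cannot bind it.
*[Lucia₄'s student]₅* c-commands the anaphor within its binding domain → licit binder.

{5}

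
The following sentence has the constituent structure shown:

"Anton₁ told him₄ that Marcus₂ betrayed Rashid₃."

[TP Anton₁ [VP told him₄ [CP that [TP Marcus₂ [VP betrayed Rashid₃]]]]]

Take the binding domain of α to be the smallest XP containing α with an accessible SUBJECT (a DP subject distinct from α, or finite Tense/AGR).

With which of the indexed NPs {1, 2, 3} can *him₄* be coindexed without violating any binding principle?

none

*him* is a pronoun, so Principle B applies: it must be free in its binding domain.
Binding domain of *him₄*: the matrix TP, whose subject is Anton₁.
*Anton₁* c-commands the pronoun within its binding domain → coindexation would violate Principle B.
*Marcus₂*: the pronoun c-commands this R-expression → coindexation would violate Principle C on *Marcus₂*.
*Rashid₃*: the pronoun c-commands this R-expression → coindexation would violate Principle C on *Rashid₃*.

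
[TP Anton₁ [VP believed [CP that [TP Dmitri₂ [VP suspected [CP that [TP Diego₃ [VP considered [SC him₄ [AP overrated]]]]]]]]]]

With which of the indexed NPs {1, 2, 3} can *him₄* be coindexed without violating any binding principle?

*him* is a pronoun, so Principle B applies: it must be free in its binding domain.
Binding domain of *him₄*: the embedded TP, whose subject is Diego₃.
*Anton₁* c-commands the pronoun but from outside its binding domain, and is not c-commanded by it → coindexation permitted.
*Dmitri₂* c-commands the pronoun but from outside its binding domain, and is not c-commanded by it → coindexation permitted.
*Diego₃* c-commands the pronoun within its binding domain → coindexation would violate Principle B.

{1, 2}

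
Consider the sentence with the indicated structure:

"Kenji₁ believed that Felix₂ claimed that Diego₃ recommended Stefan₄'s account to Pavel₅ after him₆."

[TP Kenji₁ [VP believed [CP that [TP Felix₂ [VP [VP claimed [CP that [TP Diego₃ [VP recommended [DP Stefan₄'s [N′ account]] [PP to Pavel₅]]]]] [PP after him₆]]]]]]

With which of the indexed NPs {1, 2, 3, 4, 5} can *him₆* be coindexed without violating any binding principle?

*him* is a pronoun, so Principle B applies: it must be free in its binding domain.
Binding domain of *him₆*: the embedded TP, whose subject is Felix₂.
*Kenji₁* c-commands the pronoun but from outside its binding domain, and is not c-commanded by it → coindexation permitted.
*Felix₂* c-commands the pronoun within its binding domain → coindexation would violate Principle B.
*Diego₃* and the pronoun do not c-command one another → neither Principle B nor Principle C is at stake; coindexation permitted.
*Stefan₄* and the pronoun do not c-command one another → neither Principle B nor Principle C is at stake; coindexation permitted.
*Pavel₅* and the pronoun do not c-command one another → neither Principle B nor Principle C is at stake; coindexation permitted.

{1, 3, 4, 5}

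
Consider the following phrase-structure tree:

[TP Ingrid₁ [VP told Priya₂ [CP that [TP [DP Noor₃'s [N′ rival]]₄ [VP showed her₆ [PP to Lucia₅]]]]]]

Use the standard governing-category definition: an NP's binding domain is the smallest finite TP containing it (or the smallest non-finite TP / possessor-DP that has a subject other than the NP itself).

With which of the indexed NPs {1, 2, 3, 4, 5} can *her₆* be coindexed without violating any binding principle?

{1, 2, 3}

*her* is a pronoun, so Principle B applies: it must be free in its binding domain.
Binding domain of *her₆*: the embedded TP, whose subject is [Noor₃'s rival]₄.
*Ingrid₁* c-commands the pronoun but from outside its binding domain, and is not c-commanded by it → coindexation permitted.
*Priya₂* c-commands the pronoun but from outside its binding domain, and is not c-commanded by it → coindexation permitted.
*Noor₃* and the pronoun do not c-command one another → neither Principle B nor Principle C is at stake; coindexation permitted.
*[Noor₃'s rival]₄* c-commands the pronoun within its binding domain → coindexation would violate Principle B.
*Lucia₅*: the pronoun c-commands this R-expression → coindexation would violate Principle C on *Lucia₅*.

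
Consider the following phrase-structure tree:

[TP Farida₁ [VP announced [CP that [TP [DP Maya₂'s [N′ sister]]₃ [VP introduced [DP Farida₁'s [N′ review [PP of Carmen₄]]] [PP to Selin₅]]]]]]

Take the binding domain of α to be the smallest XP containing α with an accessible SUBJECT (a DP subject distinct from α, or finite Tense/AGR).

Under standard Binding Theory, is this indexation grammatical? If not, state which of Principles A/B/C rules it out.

Principle C

The two coindexed NPs are *Farida₁* (the higher occurrence) and *Farida₁* (the lower occurrence).
*Farida₁* (the lower occurrence) is an R-expression. Principle C requires it to be free everywhere.
*Farida₁* (the higher occurrence) c-commands it and carries the same index.
The R-expression is bound → Principle C violation.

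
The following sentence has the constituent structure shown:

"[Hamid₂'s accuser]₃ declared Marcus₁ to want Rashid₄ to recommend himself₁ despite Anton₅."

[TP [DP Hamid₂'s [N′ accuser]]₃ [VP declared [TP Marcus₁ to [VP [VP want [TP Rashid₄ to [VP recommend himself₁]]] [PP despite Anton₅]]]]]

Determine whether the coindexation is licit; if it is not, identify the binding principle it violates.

The two coindexed NPs are *Marcus₁* and *himself₁*.
*himself₁* is an anaphor. Principle A requires it to be bound within its binding domain — the embedded TP, whose subject is Rashid₄.
Within that domain it is c-commanded by *Rashid₄*, which does not share its index.
*Marcus₁* does c-command the anaphor, but from outside its binding domain.
The anaphor is unbound in its domain → Principle A violation.

Principle A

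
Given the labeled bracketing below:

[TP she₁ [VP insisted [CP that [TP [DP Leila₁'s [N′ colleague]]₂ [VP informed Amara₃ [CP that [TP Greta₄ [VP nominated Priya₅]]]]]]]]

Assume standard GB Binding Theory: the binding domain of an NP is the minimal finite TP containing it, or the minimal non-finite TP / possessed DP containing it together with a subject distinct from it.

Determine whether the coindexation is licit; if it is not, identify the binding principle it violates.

The two coindexed NPs are *she₁* and *Leila₁*.
*Leila₁* is an R-expression. Principle C requires it to be free everywhere.
*she₁* c-commands it and carries the same index.
The R-expression is bound → Principle C violation.

Principle C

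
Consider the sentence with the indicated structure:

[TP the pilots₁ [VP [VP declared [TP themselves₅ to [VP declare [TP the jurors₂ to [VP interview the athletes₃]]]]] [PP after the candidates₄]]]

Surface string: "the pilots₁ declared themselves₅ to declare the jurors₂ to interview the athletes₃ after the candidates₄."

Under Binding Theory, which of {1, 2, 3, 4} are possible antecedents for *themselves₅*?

*themselves* is an anaphor, so Principle A applies: it must be bound in its binding domain.
Binding domain of *themselves₅*: the matrix TP, whose subject is the pilots₁.
*the pilots₁* c-commands the anaphor within its binding domain → licit binder.
*the jurors₂* does not c-command the anaphor → cannot bind it.
*the athletes₃* does not c-command the anaphor → cannot bind it.
*the candidates₄* does not c-command the anaphor → cannot bind it.

{1}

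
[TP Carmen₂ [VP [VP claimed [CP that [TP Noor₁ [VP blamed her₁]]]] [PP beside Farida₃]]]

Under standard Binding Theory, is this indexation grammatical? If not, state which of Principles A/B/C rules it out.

The two coindexed NPs are *Noor₁* and *her₁*.
*her₁* is a pronoun. Its binding domain is the embedded TP, whose subject is Noor₁.
*Noor₁* c-commands it within that domain and carries the same index.
The pronoun is locally bound → Principle B violation.

Principle B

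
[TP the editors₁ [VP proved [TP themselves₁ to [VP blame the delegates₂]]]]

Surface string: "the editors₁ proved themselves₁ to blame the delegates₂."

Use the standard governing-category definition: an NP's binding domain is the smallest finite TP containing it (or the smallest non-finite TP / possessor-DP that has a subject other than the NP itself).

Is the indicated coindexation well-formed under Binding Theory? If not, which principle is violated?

grammatical

The two coindexed NPs are *the editors₁* and *themselves₁*.
*themselves₁* is an anaphor; its binding domain is the matrix TP, whose subject is the editors₁. *the editors₁* c-commands it within that domain and shares its index, so Principle A is satisfied.
*the editors₁* is an R-expression; *themselves₁* does not c-command it, and no other NP shares its index, so Principle C is satisfied.
All principles are respected.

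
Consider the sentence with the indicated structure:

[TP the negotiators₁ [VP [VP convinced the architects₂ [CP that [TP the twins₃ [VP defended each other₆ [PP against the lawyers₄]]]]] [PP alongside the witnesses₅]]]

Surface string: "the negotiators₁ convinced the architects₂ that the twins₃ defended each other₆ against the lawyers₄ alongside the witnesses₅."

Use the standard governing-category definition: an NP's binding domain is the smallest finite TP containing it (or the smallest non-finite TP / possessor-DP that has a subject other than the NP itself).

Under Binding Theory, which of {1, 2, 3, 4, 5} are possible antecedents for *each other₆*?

*each other* is an anaphor, so Principle A applies: it must be bound in its binding domain.
Binding domain of *each other₆*: the embedded TP, whose subject is the twins₃.
*the negotiators₁* c-commands the anaphor but is outside its binding domain → cannot satisfy Principle A.
*the architects₂* c-commands the anaphor but is outside its binding domain → cannot satisfy Principle A.
*the twins₃* c-commands the anaphor within its binding domain → licit binder.
*the lawyers₄* does not c-command the anaphor → cannot bind it.
*the witnesses₅* does not c-command the anaphor → cannot bind it.

{3}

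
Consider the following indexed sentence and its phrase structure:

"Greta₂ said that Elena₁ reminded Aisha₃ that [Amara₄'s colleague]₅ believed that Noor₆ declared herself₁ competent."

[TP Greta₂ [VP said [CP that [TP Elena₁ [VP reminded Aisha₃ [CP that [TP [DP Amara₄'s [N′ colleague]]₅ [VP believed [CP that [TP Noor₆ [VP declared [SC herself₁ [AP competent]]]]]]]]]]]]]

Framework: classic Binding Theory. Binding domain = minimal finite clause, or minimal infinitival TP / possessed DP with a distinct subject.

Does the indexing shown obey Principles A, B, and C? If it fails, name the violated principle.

The two coindexed NPs are *Elena₁* and *herself₁*.
*herself₁* is an anaphor. Principle A requires it to be bound within its binding domain — the embedded TP, whose subject is Noor₆.
Within that domain it is c-commanded by *Noor₆*, which does not share its index.
*Elena₁* does c-command the anaphor, but from outside its binding domain.
The anaphor is unbound in its domain → Principle A violation.

Principle A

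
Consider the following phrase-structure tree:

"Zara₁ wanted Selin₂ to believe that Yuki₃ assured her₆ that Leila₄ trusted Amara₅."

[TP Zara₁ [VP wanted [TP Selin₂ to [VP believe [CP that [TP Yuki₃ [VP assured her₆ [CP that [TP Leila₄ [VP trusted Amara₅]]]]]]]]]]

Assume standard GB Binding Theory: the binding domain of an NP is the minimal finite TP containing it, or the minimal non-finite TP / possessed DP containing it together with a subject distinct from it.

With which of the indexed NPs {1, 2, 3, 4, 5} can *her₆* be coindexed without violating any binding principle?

{1, 2}

*her* is a pronoun, so Principle B applies: it must be free in its binding domain.
Binding domain of *her₆*: the embedded TP, whose subject is Yuki₃.
*Zara₁* c-commands the pronoun but from outside its binding domain, and is not c-commanded by it → coindexation permitted.
*Selin₂* c-commands the pronoun but from outside its binding domain, and is not c-commanded by it → coindexation permitted.
*Yuki₃* c-commands the pronoun within its binding domain → coindexation would violate Principle B.
*Leila₄*: the pronoun c-commands this R-expression → coindexation would violate Principle C on *Leila₄*.
*Amara₅*: the pronoun c-commands this R-expression → coindexation would violate Principle C on *Amara₅*.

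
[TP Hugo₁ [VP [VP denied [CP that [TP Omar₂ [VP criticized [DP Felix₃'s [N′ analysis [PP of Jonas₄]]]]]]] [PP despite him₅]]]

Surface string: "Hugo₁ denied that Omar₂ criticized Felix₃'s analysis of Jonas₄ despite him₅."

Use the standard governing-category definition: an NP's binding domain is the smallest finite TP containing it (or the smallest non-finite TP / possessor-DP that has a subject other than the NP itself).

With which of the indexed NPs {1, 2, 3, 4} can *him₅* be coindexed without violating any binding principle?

{2, 3, 4}

*him* is a pronoun, so Principle B applies: it must be free in its binding domain.
Binding domain of *him₅*: the matrix TP, whose subject is Hugo₁.
*Hugo₁* c-commands the pronoun within its binding domain → coindexation would violate Principle B.
*Omar₂* and the pronoun do not c-command one another → neither Principle B nor Principle C is at stake; coindexation permitted.
*Felix₃* and the pronoun do not c-command one another → neither Principle B nor Principle C is at stake; coindexation permitted.
*Jonas₄* and the pronoun do not c-command one another → neither Principle B nor Principle C is at stake; coindexation permitted.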